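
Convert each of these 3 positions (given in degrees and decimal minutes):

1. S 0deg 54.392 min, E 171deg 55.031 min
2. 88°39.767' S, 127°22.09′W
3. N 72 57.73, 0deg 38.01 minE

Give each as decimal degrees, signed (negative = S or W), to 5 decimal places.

Point 1:
  φ: 54.392′ = 0.906533°; total 0.906533
  S → negative
  Lon: 171 + 55.031/60 = 171.917183
  E ⇒ keep positive
Point 2:
  Latitude: 39.767′ = 0.662783°; total 88.662783
  S ⇒ negate
  λ: 127 + 22.09/60 = 127.368167
  hemisphere W, so the sign is −
Point 3:
  φ: 57.73′ = 0.962167°; total 72.962167
  N → positive
  Lon: 38.01′ = 0.633500°; total 0.633500
  E → positive

1. -0.90653, 171.91718
2. -88.66278, -127.36817
3. 72.96217, 0.63350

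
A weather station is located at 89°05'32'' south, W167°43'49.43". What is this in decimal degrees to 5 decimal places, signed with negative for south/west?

Lat: 89° + 5/60 + 32/3600 = 89 + 0.083333 + 0.008889 = 89.092222
hemisphere S, so the sign is −
λ: 167 + 43/60 + 49.43/3600 = 167.730397
W ⇒ negate

-89.09222, -167.73040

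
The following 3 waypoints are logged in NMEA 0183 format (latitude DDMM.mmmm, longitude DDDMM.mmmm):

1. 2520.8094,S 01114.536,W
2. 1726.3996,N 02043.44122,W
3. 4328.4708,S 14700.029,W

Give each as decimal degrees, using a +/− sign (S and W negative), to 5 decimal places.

Point 1:
  Latitude: split at 2 digits → 25° and 20.8094′; 25 + 20.8094/60 = 25.346823
  S ⇒ negate
  Longitude: degrees = first 3 digits = 11, minutes = 14.536; 11 + 14.536/60 = 11.242267
  hemisphere W, so the sign is −
Point 2:
  Lat: degrees = first 2 digits = 17, minutes = 26.3996; 17 + 26.3996/60 = 17.439993
  N ⇒ keep positive
  Lon: degrees = first 3 digits = 20, minutes = 43.44122; 20 + 43.44122/60 = 20.724020
  hemisphere W, so the sign is −
Point 3:
  Lat: degrees = first 2 digits = 43, minutes = 28.4708; 43 + 28.4708/60 = 43.474513
  S ⇒ negate
  λ: split at 3 digits → 147° and 0.029′; 147 + 0.029/60 = 147.000483
  W → negative

1. -25.34682, -11.24227
2. 17.43999, -20.72402
3. -43.47451, -147.00048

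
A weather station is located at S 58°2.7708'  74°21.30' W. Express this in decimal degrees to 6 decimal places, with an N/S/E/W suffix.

58.046180° S, 74.355000° W

Latitude: 58 + 2.7708/60 = 58.0461800
Longitude: 74 + 21.3/60 = 74.3550000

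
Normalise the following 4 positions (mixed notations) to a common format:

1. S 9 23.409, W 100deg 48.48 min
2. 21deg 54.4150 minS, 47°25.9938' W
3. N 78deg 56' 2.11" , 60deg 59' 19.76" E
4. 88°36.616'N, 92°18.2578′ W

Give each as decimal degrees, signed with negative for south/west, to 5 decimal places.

1. -9.39015, -100.80800
2. -21.90692, -47.43323
3. 78.93392, 60.98882
4. 88.61027, -92.30430

Point 1:
  Latitude: 23.409′ = 0.390150°; total 9.390150
  S ⇒ negate
  λ: 48.48′ = 0.808000°; total 100.808000
  hemisphere W, so the sign is −
Point 2:
  Lat: 21 + 54.415/60 = 21.906917
  hemisphere S, so the sign is −
  Longitude: 25.9938′ = 0.433230°; total 47.433230
  hemisphere W, so the sign is −
Point 3:
  φ: 78° + 56/60 + 2.11/3600 = 78 + 0.933333 + 0.000586 = 78.933919
  N ⇒ keep positive
  Lon: 59′ + 19.76″ = 59.32933′; 60 + 59.32933/60 = 60.988822
  E ⇒ keep positive
Point 4:
  Latitude: 88 + 36.616/60 = 88.610267
  N → positive
  Lon: 92 + 18.2578/60 = 92.304297
  hemisphere W, so the sign is −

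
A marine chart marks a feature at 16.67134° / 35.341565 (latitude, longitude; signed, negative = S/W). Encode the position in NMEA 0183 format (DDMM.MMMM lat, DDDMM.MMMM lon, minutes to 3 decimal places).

φ: fractional part 0.671340 → 40.28040 minutes
Longitude: fractional part 0.341565 → 20.49390 minutes

1640.280,N / 03520.494,E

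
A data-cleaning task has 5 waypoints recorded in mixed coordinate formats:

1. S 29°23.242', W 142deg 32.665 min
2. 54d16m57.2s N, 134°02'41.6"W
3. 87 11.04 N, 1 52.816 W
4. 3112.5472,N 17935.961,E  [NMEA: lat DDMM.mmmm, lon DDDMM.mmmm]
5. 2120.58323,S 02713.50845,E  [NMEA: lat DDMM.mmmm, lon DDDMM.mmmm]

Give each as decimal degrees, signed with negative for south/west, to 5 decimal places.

Point 1:
  φ: 23.242′ = 0.387367°; total 29.387367
  S ⇒ negate
  Lon: 142 + 32.665/60 = 142.544417
  W → negative
Point 2:
  Latitude: 54 + 16/60 + 57.2/3600 = 54.282556
  N → positive
  Longitude: 134 + 2/60 + 41.6/3600 = 134.044889
  hemisphere W, so the sign is −
Point 3:
  Lat: 87 + 11.04/60 = 87.184000
  N → positive
  Longitude: 52.816′ = 0.880267°; total 1.880267
  W ⇒ negate
Point 4:
  Lat: split at 2 digits → 31° and 12.5472′; 31 + 12.5472/60 = 31.209120
  N ⇒ keep positive
  Lon: degrees = first 3 digits = 179, minutes = 35.961; 179 + 35.961/60 = 179.599350
  E → positive
Point 5:
  Latitude: split at 2 digits → 21° and 20.58323′; 21 + 20.58323/60 = 21.343054
  S ⇒ negate
  λ: degrees = first 3 digits = 27, minutes = 13.50845; 27 + 13.50845/60 = 27.225141
  E ⇒ keep positive

1. -29.38737, -142.54442
2. 54.28256, -134.04489
3. 87.18400, -1.88027
4. 31.20912, 179.59935
5. -21.34305, 27.22514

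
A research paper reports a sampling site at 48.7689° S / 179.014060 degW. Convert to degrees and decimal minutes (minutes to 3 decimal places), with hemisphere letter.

48° 46.134′ S, 179° 0.844′ W

Lat: 48° + 0.768900 × 60 = 48° 46.13400′
Lon: 179° + 0.014060 × 60 = 179° 0.84360′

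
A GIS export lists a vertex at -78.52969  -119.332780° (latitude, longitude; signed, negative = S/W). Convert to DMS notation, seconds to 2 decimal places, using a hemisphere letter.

78°31′46.88″ S, 119°19′58.01″ W

Latitude is negative → S; |value| = 78.529690
Latitude: whole degrees 78; 31.78140′ → 31′ and 46.8840″
Longitude is negative → W; |value| = 119.332780
λ: whole degrees 119; 19.96680′ → 19′ and 58.0080″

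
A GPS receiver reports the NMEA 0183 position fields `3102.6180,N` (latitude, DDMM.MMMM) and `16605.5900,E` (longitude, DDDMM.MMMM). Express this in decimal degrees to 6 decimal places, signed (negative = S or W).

31.043633, 166.093167

Latitude: degrees = first 2 digits = 31, minutes = 2.618; 31 + 2.618/60 = 31.0436333
N ⇒ keep positive
Longitude: split at 3 digits → 166° and 5.59′; 166 + 5.59/60 = 166.0931667
E ⇒ keep positive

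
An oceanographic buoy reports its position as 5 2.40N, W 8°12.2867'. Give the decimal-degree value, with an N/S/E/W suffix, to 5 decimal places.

5.04000° N, 8.20478° W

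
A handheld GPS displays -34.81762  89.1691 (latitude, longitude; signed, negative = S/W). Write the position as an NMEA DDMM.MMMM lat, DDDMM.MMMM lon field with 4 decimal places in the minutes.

Latitude is negative → S; |value| = 34.817620
Latitude: fractional part 0.817620 → 49.057200 minutes
Lon: minutes = (89.169100 − 89) × 60 = 10.146000

3449.0572,S / 08910.1460,E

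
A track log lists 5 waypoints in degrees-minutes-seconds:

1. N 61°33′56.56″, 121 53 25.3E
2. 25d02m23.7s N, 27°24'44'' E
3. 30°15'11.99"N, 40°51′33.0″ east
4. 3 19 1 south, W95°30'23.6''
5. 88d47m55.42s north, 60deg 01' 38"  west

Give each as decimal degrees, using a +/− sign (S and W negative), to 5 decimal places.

Point 1:
  Latitude: 61 + 33/60 + 56.56/3600 = 61.565711
  N ⇒ keep positive
  Lon: 53′ + 25.3″ = 53.42167′; 121 + 53.42167/60 = 121.890361
  E → positive
Point 2:
  Latitude: 25° + 2/60 + 23.7/3600 = 25 + 0.033333 + 0.006583 = 25.039917
  N → positive
  λ: 27° + 24/60 + 44/3600 = 27 + 0.400000 + 0.012222 = 27.412222
  E ⇒ keep positive
Point 3:
  Lat: 30 + 15/60 + 11.99/3600 = 30.253331
  N ⇒ keep positive
  λ: 40 + 51/60 + 33/3600 = 40.859167
  E ⇒ keep positive
Point 4:
  Latitude: 19′ + 1″ = 19.01667′; 3 + 19.01667/60 = 3.316944
  S → negative
  Lon: 30′ + 23.6″ = 30.39333′; 95 + 30.39333/60 = 95.506556
  W → negative
Point 5:
  φ: 88° + 47/60 + 55.42/3600 = 88 + 0.783333 + 0.015394 = 88.798728
  N ⇒ keep positive
  λ: 60° + 1/60 + 38/3600 = 60 + 0.016667 + 0.010556 = 60.027222
  W → negative

1. 61.56571, 121.89036
2. 25.03992, 27.41222
3. 30.25333, 40.85917
4. -3.31694, -95.50656
5. 88.79873, -60.02722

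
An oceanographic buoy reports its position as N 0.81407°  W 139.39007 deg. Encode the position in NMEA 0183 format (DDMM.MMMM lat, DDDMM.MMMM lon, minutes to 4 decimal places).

φ: 0° + 0.814070 × 60 = 0° 48.844200′
Longitude: 139° + 0.390070 × 60 = 139° 23.404200′

0048.8442,N / 13923.4042,W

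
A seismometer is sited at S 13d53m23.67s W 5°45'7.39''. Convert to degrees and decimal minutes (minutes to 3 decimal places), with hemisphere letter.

13° 53.395′ S, 5° 45.123′ W

Latitude: seconds/60 = 0.39450; minutes = 53 + 0.39450 = 53.39450
Longitude: seconds/60 = 0.12317; minutes = 45 + 0.12317 = 45.12317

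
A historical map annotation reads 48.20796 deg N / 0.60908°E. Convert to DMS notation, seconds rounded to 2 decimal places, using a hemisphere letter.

φ: whole degrees 48; 12.47760′ → 12′ and 28.6560″
λ: 0.609080° → 36.54480′; 0.54480 × 60 = 32.6880″

48°12′28.66″ N, 0°36′32.69″ E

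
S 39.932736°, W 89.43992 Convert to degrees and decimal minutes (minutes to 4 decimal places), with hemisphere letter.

Latitude: fractional part 0.932736 → 55.964160 minutes
λ: fractional part 0.439920 → 26.395200 minutes

39° 55.9642′ S, 89° 26.3952′ W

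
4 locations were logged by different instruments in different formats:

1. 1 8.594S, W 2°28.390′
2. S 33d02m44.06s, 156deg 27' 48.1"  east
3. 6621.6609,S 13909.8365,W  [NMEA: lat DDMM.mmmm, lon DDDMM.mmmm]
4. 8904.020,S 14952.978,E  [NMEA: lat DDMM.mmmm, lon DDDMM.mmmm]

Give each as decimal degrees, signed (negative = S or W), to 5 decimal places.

1. -1.14323, -2.47317
2. -33.04557, 156.46336
3. -66.36102, -139.16394
4. -89.06700, 149.88297

Point 1:
  Latitude: 1 + 8.594/60 = 1.143233
  hemisphere S, so the sign is −
  Longitude: 2 + 28.39/60 = 2.473167
  hemisphere W, so the sign is −
Point 2:
  Lat: 2′ + 44.06″ = 2.73433′; 33 + 2.73433/60 = 33.045572
  S ⇒ negate
  λ: 156° + 27/60 + 48.1/3600 = 156 + 0.450000 + 0.013361 = 156.463361
  E → positive
Point 3:
  φ: split at 2 digits → 66° and 21.6609′; 66 + 21.6609/60 = 66.361015
  hemisphere S, so the sign is −
  Longitude: split at 3 digits → 139° and 9.8365′; 139 + 9.8365/60 = 139.163942
  W → negative
Point 4:
  φ: split at 2 digits → 89° and 4.02′; 89 + 4.02/60 = 89.067000
  S → negative
  Longitude: split at 3 digits → 149° and 52.978′; 149 + 52.978/60 = 149.882967
  E ⇒ keep positive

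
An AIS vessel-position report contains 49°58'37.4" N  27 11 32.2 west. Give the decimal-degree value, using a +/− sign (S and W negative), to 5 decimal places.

49.97706, -27.19228

Lat: 49° + 58/60 + 37.4/3600 = 49 + 0.966667 + 0.010389 = 49.977056
N ⇒ keep positive
Lon: 27 + 11/60 + 32.2/3600 = 27.192278
W ⇒ negate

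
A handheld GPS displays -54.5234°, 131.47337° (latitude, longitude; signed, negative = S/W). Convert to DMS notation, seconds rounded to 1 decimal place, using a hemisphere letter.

54°31′24.2″ S, 131°28′24.1″ E

Latitude is negative → S; |value| = 54.523400
Lat: 0.523400° → 31.40400′; 0.40400 × 60 = 24.240″
Lon: 0.473370° → 28.40220′; 0.40220 × 60 = 24.132″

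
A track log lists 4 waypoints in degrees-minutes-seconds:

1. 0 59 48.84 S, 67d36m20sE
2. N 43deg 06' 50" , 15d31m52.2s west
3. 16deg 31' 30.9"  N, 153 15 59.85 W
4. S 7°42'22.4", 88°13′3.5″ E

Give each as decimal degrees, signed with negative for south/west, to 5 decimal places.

1. -0.99690, 67.60556
2. 43.11389, -15.53117
3. 16.52525, -153.26663
4. -7.70622, 88.21764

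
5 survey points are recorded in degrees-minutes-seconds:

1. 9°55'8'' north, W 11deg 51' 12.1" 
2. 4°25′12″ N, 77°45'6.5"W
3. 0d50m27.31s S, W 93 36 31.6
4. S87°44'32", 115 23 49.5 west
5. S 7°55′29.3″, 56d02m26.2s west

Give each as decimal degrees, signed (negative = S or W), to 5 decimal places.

Point 1:
  Lat: 9° + 55/60 + 8/3600 = 9 + 0.916667 + 0.002222 = 9.918889
  N → positive
  Longitude: 11 + 51/60 + 12.1/3600 = 11.853361
  W ⇒ negate
Point 2:
  Latitude: 4° + 25/60 + 12/3600 = 4 + 0.416667 + 0.003333 = 4.420000
  N ⇒ keep positive
  Longitude: 77 + 45/60 + 6.5/3600 = 77.751806
  W ⇒ negate
Point 3:
  Lat: 50′ + 27.31″ = 50.45517′; 0 + 50.45517/60 = 0.840919
  hemisphere S, so the sign is −
  Longitude: 36′ + 31.6″ = 36.52667′; 93 + 36.52667/60 = 93.608778
  W → negative
Point 4:
  Lat: 44′ + 32″ = 44.53333′; 87 + 44.53333/60 = 87.742222
  S ⇒ negate
  λ: 23′ + 49.5″ = 23.82500′; 115 + 23.82500/60 = 115.397083
  hemisphere W, so the sign is −
Point 5:
  φ: 7° + 55/60 + 29.3/3600 = 7 + 0.916667 + 0.008139 = 7.924806
  S → negative
  Longitude: 56° + 2/60 + 26.2/3600 = 56 + 0.033333 + 0.007278 = 56.040611
  W ⇒ negate

1. 9.91889, -11.85336
2. 4.42000, -77.75181
3. -0.84092, -93.60878
4. -87.74222, -115.39708
5. -7.92481, -56.04061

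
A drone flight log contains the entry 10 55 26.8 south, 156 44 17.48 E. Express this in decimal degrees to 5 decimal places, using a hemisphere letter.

Lat: 10° + 55/60 + 26.8/3600 = 10 + 0.916667 + 0.007444 = 10.924111
Lon: 156 + 44/60 + 17.48/3600 = 156.738189

10.92411° S, 156.73819° E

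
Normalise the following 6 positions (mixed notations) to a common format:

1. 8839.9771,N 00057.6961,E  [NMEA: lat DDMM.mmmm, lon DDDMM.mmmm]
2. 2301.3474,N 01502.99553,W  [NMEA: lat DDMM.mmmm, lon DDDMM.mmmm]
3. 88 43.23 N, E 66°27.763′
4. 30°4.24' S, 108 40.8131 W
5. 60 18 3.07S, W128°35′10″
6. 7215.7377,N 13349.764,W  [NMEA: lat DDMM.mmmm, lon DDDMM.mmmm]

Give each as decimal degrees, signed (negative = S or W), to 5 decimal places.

Point 1:
  Lat: degrees = first 2 digits = 88, minutes = 39.9771; 88 + 39.9771/60 = 88.666285
  N ⇒ keep positive
  λ: split at 3 digits → 000° and 57.6961′; 0 + 57.6961/60 = 0.961602
  E → positive
Point 2:
  Latitude: degrees = first 2 digits = 23, minutes = 1.3474; 23 + 1.3474/60 = 23.022457
  N ⇒ keep positive
  Lon: degrees = first 3 digits = 15, minutes = 2.99553; 15 + 2.99553/60 = 15.049926
  W ⇒ negate
Point 3:
  Latitude: 43.23′ = 0.720500°; total 88.720500
  N → positive
  Longitude: 66 + 27.763/60 = 66.462717
  E → positive
Point 4:
  Lat: 4.24′ = 0.070667°; total 30.070667
  S → negative
  Lon: 108 + 40.8131/60 = 108.680218
  W ⇒ negate
Point 5:
  φ: 60 + 18/60 + 3.07/3600 = 60.300853
  S ⇒ negate
  λ: 35′ + 10″ = 35.16667′; 128 + 35.16667/60 = 128.586111
  hemisphere W, so the sign is −
Point 6:
  φ: degrees = first 2 digits = 72, minutes = 15.7377; 72 + 15.7377/60 = 72.262295
  N → positive
  Lon: degrees = first 3 digits = 133, minutes = 49.764; 133 + 49.764/60 = 133.829400
  W → negative

1. 88.66629, 0.96160
2. 23.02246, -15.04993
3. 88.72050, 66.46272
4. -30.07067, -108.68022
5. -60.30085, -128.58611
6. 72.26230, -133.82940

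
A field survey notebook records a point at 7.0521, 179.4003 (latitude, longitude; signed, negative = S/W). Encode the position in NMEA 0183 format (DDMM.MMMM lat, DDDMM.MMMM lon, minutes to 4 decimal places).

φ: minutes = (7.052100 − 7) × 60 = 3.126000
Longitude: fractional part 0.400300 → 24.018000 minutes

0703.1260,N / 17924.0180,E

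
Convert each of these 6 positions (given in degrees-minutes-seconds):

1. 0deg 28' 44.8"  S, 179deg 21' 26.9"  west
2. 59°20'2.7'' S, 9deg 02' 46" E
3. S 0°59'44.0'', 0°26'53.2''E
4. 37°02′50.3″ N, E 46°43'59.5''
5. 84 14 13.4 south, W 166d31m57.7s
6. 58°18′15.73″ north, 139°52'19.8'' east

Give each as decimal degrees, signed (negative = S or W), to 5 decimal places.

1. -0.47911, -179.35747
2. -59.33408, 9.04611
3. -0.99556, 0.44811
4. 37.04731, 46.73319
5. -84.23706, -166.53269
6. 58.30437, 139.87217

Point 1:
  Latitude: 28′ + 44.8″ = 28.74667′; 0 + 28.74667/60 = 0.479111
  S ⇒ negate
  Longitude: 21′ + 26.9″ = 21.44833′; 179 + 21.44833/60 = 179.357472
  W ⇒ negate
Point 2:
  Latitude: 59 + 20/60 + 2.7/3600 = 59.334083
  S → negative
  λ: 2′ + 46″ = 2.76667′; 9 + 2.76667/60 = 9.046111
  E ⇒ keep positive
Point 3:
  φ: 59′ + 44″ = 59.73333′; 0 + 59.73333/60 = 0.995556
  hemisphere S, so the sign is −
  Longitude: 0° + 26/60 + 53.2/3600 = 0 + 0.433333 + 0.014778 = 0.448111
  E ⇒ keep positive
Point 4:
  φ: 2′ + 50.3″ = 2.83833′; 37 + 2.83833/60 = 37.047306
  N ⇒ keep positive
  Longitude: 46 + 43/60 + 59.5/3600 = 46.733194
  E ⇒ keep positive
Point 5:
  φ: 14′ + 13.4″ = 14.22333′; 84 + 14.22333/60 = 84.237056
  S → negative
  Lon: 31′ + 57.7″ = 31.96167′; 166 + 31.96167/60 = 166.532694
  hemisphere W, so the sign is −
Point 6:
  Latitude: 18′ + 15.73″ = 18.26217′; 58 + 18.26217/60 = 58.304369
  N → positive
  Longitude: 52′ + 19.8″ = 52.33000′; 139 + 52.33000/60 = 139.872167
  E ⇒ keep positive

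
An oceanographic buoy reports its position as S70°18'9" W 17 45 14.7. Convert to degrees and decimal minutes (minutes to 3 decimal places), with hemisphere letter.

Latitude: seconds/60 = 0.15000; minutes = 18 + 0.15000 = 18.15000
Longitude: 45 + 14.7/60 = 45.24500′

70° 18.150′ S, 17° 45.245′ W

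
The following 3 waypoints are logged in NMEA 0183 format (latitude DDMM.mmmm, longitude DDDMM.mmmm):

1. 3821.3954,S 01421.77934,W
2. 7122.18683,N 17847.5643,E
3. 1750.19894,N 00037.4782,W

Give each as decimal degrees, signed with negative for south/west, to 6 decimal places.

Point 1:
  φ: degrees = first 2 digits = 38, minutes = 21.3954; 38 + 21.3954/60 = 38.3565900
  hemisphere S, so the sign is −
  Longitude: split at 3 digits → 014° and 21.77934′; 14 + 21.77934/60 = 14.3629890
  W → negative
Point 2:
  φ: split at 2 digits → 71° and 22.18683′; 71 + 22.18683/60 = 71.3697805
  N → positive
  Longitude: split at 3 digits → 178° and 47.5643′; 178 + 47.5643/60 = 178.7927383
  E → positive
Point 3:
  Lat: degrees = first 2 digits = 17, minutes = 50.19894; 17 + 50.19894/60 = 17.8366490
  N → positive
  Lon: split at 3 digits → 000° and 37.4782′; 0 + 37.4782/60 = 0.6246367
  W ⇒ negate

1. -38.356590, -14.362989
2. 71.369781, 178.792738
3. 17.836649, -0.624637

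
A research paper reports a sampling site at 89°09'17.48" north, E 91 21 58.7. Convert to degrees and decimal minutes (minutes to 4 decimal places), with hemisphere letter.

Latitude: 9 + 17.48/60 = 9.291333′
λ: seconds/60 = 0.97833; minutes = 21 + 0.97833 = 21.978333

89° 9.2913′ N, 91° 21.9783′ E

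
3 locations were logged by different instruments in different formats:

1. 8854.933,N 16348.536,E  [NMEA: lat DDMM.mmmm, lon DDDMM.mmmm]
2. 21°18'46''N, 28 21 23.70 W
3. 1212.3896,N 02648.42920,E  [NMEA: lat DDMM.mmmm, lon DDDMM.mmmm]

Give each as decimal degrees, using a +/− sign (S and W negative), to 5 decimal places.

1. 88.91555, 163.80893
2. 21.31278, -28.35658
3. 12.20649, 26.80715

Point 1:
  φ: degrees = first 2 digits = 88, minutes = 54.933; 88 + 54.933/60 = 88.915550
  N ⇒ keep positive
  Longitude: degrees = first 3 digits = 163, minutes = 48.536; 163 + 48.536/60 = 163.808933
  E → positive
Point 2:
  φ: 18′ + 46″ = 18.76667′; 21 + 18.76667/60 = 21.312778
  N → positive
  λ: 21′ + 23.7″ = 21.39500′; 28 + 21.39500/60 = 28.356583
  W → negative
Point 3:
  Latitude: degrees = first 2 digits = 12, minutes = 12.3896; 12 + 12.3896/60 = 12.206493
  N ⇒ keep positive
  Longitude: degrees = first 3 digits = 26, minutes = 48.4292; 26 + 48.4292/60 = 26.807153
  E ⇒ keep positive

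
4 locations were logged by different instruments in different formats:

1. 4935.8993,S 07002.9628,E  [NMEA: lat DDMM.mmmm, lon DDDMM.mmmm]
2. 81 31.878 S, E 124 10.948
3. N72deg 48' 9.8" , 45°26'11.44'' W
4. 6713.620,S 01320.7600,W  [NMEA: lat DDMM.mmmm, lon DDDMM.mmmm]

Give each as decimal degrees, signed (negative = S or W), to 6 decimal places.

Point 1:
  Lat: split at 2 digits → 49° and 35.8993′; 49 + 35.8993/60 = 49.5983217
  S → negative
  Lon: split at 3 digits → 070° and 2.9628′; 70 + 2.9628/60 = 70.0493800
  E ⇒ keep positive
Point 2:
  Lat: 31.878′ = 0.531300°; total 81.5313000
  S ⇒ negate
  λ: 124 + 10.948/60 = 124.1824667
  E → positive
Point 3:
  Lat: 72 + 48/60 + 9.8/3600 = 72.8027222
  N → positive
  λ: 45 + 26/60 + 11.44/3600 = 45.4365111
  hemisphere W, so the sign is −
Point 4:
  Latitude: degrees = first 2 digits = 67, minutes = 13.62; 67 + 13.62/60 = 67.2270000
  hemisphere S, so the sign is −
  λ: degrees = first 3 digits = 13, minutes = 20.76; 13 + 20.76/60 = 13.3460000
  W ⇒ negate

1. -49.598322, 70.049380
2. -81.531300, 124.182467
3. 72.802722, -45.436511
4. -67.227000, -13.346000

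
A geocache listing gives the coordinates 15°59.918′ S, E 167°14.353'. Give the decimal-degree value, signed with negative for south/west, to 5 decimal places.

Lat: 15 + 59.918/60 = 15.998633
hemisphere S, so the sign is −
λ: 167 + 14.353/60 = 167.239217
E → positive

-15.99863, 167.23922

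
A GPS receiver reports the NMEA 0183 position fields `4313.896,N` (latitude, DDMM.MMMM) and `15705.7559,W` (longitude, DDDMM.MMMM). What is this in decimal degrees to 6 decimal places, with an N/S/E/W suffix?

Latitude: degrees = first 2 digits = 43, minutes = 13.896; 43 + 13.896/60 = 43.2316000
λ: split at 3 digits → 157° and 5.7559′; 157 + 5.7559/60 = 157.0959317

43.231600° N, 157.095932° W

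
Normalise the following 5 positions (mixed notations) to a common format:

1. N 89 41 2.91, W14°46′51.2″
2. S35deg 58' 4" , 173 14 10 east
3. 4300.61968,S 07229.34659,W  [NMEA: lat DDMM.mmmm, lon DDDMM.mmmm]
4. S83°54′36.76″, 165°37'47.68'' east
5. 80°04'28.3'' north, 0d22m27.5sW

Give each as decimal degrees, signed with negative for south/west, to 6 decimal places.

1. 89.684142, -14.780889
2. -35.967778, 173.236111
3. -43.010328, -72.489110
4. -83.910211, 165.629911
5. 80.074528, -0.374306

Point 1:
  Latitude: 89° + 41/60 + 2.91/3600 = 89 + 0.683333 + 0.000808 = 89.6841417
  N ⇒ keep positive
  λ: 46′ + 51.2″ = 46.85333′; 14 + 46.85333/60 = 14.7808889
  W → negative
Point 2:
  Latitude: 35° + 58/60 + 4/3600 = 35 + 0.966667 + 0.001111 = 35.9677778
  S → negative
  Longitude: 14′ + 10″ = 14.16667′; 173 + 14.16667/60 = 173.2361111
  E ⇒ keep positive
Point 3:
  Lat: split at 2 digits → 43° and 0.61968′; 43 + 0.61968/60 = 43.0103280
  hemisphere S, so the sign is −
  λ: degrees = first 3 digits = 72, minutes = 29.34659; 72 + 29.34659/60 = 72.4891098
  W ⇒ negate
Point 4:
  Lat: 83 + 54/60 + 36.76/3600 = 83.9102111
  S ⇒ negate
  Lon: 165 + 37/60 + 47.68/3600 = 165.6299111
  E → positive
Point 5:
  Lat: 80 + 4/60 + 28.3/3600 = 80.0745278
  N → positive
  λ: 22′ + 27.5″ = 22.45833′; 0 + 22.45833/60 = 0.3743056
  W → negative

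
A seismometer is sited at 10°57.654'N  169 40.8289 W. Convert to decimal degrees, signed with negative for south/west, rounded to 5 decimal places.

10.96090, -169.68048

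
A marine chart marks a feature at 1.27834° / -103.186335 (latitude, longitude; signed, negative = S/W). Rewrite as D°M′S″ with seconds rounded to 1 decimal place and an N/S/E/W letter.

Lat: 0.278340 × 60 = 16.70040′ → 16′, remainder × 60 = 42.024″
Longitude is negative → W; |value| = 103.186335
λ: 0.186335° → 11.18010′; 0.18010 × 60 = 10.806″

1°16′42.0″ N, 103°11′10.8″ W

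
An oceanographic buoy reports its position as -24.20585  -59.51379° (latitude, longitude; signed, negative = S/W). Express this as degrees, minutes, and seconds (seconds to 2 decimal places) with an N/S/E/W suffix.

24°12′21.06″ S, 59°30′49.64″ W

Latitude is negative → S; |value| = 24.205850
φ: 0.205850° → 12.35100′; 0.35100 × 60 = 21.0600″
Longitude is negative → W; |value| = 59.513790
Longitude: 0.513790 × 60 = 30.82740′ → 30′, remainder × 60 = 49.6440″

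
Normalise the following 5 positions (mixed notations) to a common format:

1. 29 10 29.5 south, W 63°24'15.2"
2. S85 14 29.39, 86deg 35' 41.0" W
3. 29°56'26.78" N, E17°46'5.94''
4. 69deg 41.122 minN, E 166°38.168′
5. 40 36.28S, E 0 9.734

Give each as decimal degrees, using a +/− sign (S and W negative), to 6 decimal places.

Point 1:
  φ: 29° + 10/60 + 29.5/3600 = 29 + 0.166667 + 0.008194 = 29.1748611
  hemisphere S, so the sign is −
  λ: 63° + 24/60 + 15.2/3600 = 63 + 0.400000 + 0.004222 = 63.4042222
  W ⇒ negate
Point 2:
  Lat: 85° + 14/60 + 29.39/3600 = 85 + 0.233333 + 0.008164 = 85.2414972
  S → negative
  Lon: 35′ + 41″ = 35.68333′; 86 + 35.68333/60 = 86.5947222
  W → negative
Point 3:
  Latitude: 29 + 56/60 + 26.78/3600 = 29.9407722
  N ⇒ keep positive
  Lon: 17° + 46/60 + 5.94/3600 = 17 + 0.766667 + 0.001650 = 17.7683167
  E ⇒ keep positive
Point 4:
  Latitude: 41.122′ = 0.685367°; total 69.6853667
  N → positive
  Longitude: 38.168′ = 0.636133°; total 166.6361333
  E ⇒ keep positive
Point 5:
  Lat: 40 + 36.28/60 = 40.6046667
  S → negative
  Lon: 9.734′ = 0.162233°; total 0.1622333
  E ⇒ keep positive

1. -29.174861, -63.404222
2. -85.241497, -86.594722
3. 29.940772, 17.768317
4. 69.685367, 166.636133
5. -40.604667, 0.162233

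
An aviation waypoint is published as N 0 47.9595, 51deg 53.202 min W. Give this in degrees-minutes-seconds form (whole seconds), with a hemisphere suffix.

φ: 47.95950′ → 47′ and 0.95950 × 60 = 57.57″
λ: 53.20200′ → 53′ and 0.20200 × 60 = 12.12″

0°47′58″ N, 51°53′12″ W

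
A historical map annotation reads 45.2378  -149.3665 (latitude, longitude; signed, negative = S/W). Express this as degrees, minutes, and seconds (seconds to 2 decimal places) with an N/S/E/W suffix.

45°14′16.08″ N, 149°21′59.40″ W

Lat: whole degrees 45; 14.26800′ → 14′ and 16.0800″
Longitude is negative → W; |value| = 149.366500
Lon: 0.366500° → 21.99000′; 0.99000 × 60 = 59.4000″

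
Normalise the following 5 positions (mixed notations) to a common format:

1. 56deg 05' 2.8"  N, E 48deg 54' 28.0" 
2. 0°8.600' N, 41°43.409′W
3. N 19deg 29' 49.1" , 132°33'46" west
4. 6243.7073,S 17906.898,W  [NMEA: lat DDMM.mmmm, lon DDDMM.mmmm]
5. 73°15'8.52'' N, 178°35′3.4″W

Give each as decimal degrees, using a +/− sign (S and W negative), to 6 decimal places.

1. 56.084111, 48.907778
2. 0.143333, -41.723483
3. 19.496972, -132.562778
4. -62.728455, -179.114967
5. 73.252367, -178.584278

Point 1:
  Lat: 56° + 5/60 + 2.8/3600 = 56 + 0.083333 + 0.000778 = 56.0841111
  N ⇒ keep positive
  Lon: 54′ + 28″ = 54.46667′; 48 + 54.46667/60 = 48.9077778
  E ⇒ keep positive
Point 2:
  Latitude: 8.6′ = 0.143333°; total 0.1433333
  N ⇒ keep positive
  λ: 41 + 43.409/60 = 41.7234833
  W → negative
Point 3:
  φ: 19° + 29/60 + 49.1/3600 = 19 + 0.483333 + 0.013639 = 19.4969722
  N → positive
  Lon: 132 + 33/60 + 46/3600 = 132.5627778
  W ⇒ negate
Point 4:
  Lat: degrees = first 2 digits = 62, minutes = 43.7073; 62 + 43.7073/60 = 62.7284550
  S → negative
  Lon: split at 3 digits → 179° and 6.898′; 179 + 6.898/60 = 179.1149667
  W → negative
Point 5:
  Latitude: 73 + 15/60 + 8.52/3600 = 73.2523667
  N ⇒ keep positive
  λ: 178° + 35/60 + 3.4/3600 = 178 + 0.583333 + 0.000944 = 178.5842778
  hemisphere W, so the sign is −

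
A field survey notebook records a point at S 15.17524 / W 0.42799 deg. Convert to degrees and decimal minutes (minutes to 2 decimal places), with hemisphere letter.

Latitude: fractional part 0.175240 → 10.5144 minutes
Lon: minutes = (0.427990 − 0) × 60 = 25.6794

15° 10.51′ S, 0° 25.68′ W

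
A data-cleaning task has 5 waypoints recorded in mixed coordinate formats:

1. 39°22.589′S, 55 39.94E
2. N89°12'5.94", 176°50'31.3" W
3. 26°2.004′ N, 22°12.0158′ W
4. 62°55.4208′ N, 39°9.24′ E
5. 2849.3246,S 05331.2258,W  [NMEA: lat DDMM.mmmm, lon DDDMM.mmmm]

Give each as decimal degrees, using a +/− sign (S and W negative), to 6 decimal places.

Point 1:
  Latitude: 39 + 22.589/60 = 39.3764833
  S → negative
  λ: 39.94′ = 0.665667°; total 55.6656667
  E → positive
Point 2:
  Latitude: 89° + 12/60 + 5.94/3600 = 89 + 0.200000 + 0.001650 = 89.2016500
  N → positive
  Lon: 50′ + 31.3″ = 50.52167′; 176 + 50.52167/60 = 176.8420278
  W ⇒ negate
Point 3:
  Latitude: 26 + 2.004/60 = 26.0334000
  N → positive
  Lon: 12.0158′ = 0.200263°; total 22.2002633
  hemisphere W, so the sign is −
Point 4:
  φ: 55.4208′ = 0.923680°; total 62.9236800
  N ⇒ keep positive
  Longitude: 9.24′ = 0.154000°; total 39.1540000
  E ⇒ keep positive
Point 5:
  Latitude: split at 2 digits → 28° and 49.3246′; 28 + 49.3246/60 = 28.8220767
  S → negative
  λ: degrees = first 3 digits = 53, minutes = 31.2258; 53 + 31.2258/60 = 53.5204300
  W ⇒ negate

1. -39.376483, 55.665667
2. 89.201650, -176.842028
3. 26.033400, -22.200263
4. 62.923680, 39.154000
5. -28.822077, -53.520430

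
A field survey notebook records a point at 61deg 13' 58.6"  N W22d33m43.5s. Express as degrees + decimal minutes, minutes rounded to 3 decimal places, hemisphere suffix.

61° 13.977′ N, 22° 33.725′ W

Latitude: 13 + 58.6/60 = 13.97667′
λ: seconds/60 = 0.72500; minutes = 33 + 0.72500 = 33.72500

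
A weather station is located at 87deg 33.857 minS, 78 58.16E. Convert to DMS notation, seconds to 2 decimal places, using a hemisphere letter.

Latitude: 33.85700′ → 33′ and 0.85700 × 60 = 51.4200″
Longitude: 58.16000′ → 58′ and 0.16000 × 60 = 9.6000″

87°33′51.42″ S, 78°58′9.60″ E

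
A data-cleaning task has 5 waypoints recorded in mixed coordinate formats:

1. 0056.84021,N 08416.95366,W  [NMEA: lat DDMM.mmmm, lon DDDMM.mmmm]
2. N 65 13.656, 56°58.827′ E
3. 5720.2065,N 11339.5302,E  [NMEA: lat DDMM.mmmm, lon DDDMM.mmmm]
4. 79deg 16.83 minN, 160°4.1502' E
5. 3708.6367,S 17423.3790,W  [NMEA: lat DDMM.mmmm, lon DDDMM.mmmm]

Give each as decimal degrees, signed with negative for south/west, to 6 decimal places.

Point 1:
  φ: split at 2 digits → 00° and 56.84021′; 0 + 56.84021/60 = 0.9473368
  N → positive
  Longitude: degrees = first 3 digits = 84, minutes = 16.95366; 84 + 16.95366/60 = 84.2825610
  W → negative
Point 2:
  Latitude: 65 + 13.656/60 = 65.2276000
  N ⇒ keep positive
  λ: 56 + 58.827/60 = 56.9804500
  E ⇒ keep positive
Point 3:
  Latitude: split at 2 digits → 57° and 20.2065′; 57 + 20.2065/60 = 57.3367750
  N → positive
  Lon: degrees = first 3 digits = 113, minutes = 39.5302; 113 + 39.5302/60 = 113.6588367
  E ⇒ keep positive
Point 4:
  Lat: 79 + 16.83/60 = 79.2805000
  N → positive
  λ: 160 + 4.1502/60 = 160.0691700
  E ⇒ keep positive
Point 5:
  Latitude: degrees = first 2 digits = 37, minutes = 8.6367; 37 + 8.6367/60 = 37.1439450
  hemisphere S, so the sign is −
  Longitude: split at 3 digits → 174° and 23.379′; 174 + 23.379/60 = 174.3896500
  W ⇒ negate

1. 0.947337, -84.282561
2. 65.227600, 56.980450
3. 57.336775, 113.658837
4. 79.280500, 160.069170
5. -37.143945, -174.389650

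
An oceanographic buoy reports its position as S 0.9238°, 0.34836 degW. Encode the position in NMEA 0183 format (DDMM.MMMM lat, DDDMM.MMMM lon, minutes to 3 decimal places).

φ: 0° + 0.923800 × 60 = 0° 55.42800′
Lon: minutes = (0.348360 − 0) × 60 = 20.90160

0055.428,S / 00020.902,W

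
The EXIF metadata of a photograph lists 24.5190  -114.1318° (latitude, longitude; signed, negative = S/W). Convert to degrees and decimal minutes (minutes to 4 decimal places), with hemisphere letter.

Lat: 24° + 0.519000 × 60 = 24° 31.140000′
Longitude is negative → W; |value| = 114.131800
λ: 114° + 0.131800 × 60 = 114° 7.908000′

24° 31.1400′ N, 114° 7.9080′ W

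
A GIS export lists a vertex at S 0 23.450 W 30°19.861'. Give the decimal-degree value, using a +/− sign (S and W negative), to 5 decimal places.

Lat: 0 + 23.45/60 = 0.390833
hemisphere S, so the sign is −
λ: 19.861′ = 0.331017°; total 30.331017
W → negative

-0.39083, -30.33102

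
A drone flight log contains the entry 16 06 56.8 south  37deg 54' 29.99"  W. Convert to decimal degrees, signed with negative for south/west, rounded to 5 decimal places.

Lat: 16° + 6/60 + 56.8/3600 = 16 + 0.100000 + 0.015778 = 16.115778
S ⇒ negate
λ: 54′ + 29.99″ = 54.49983′; 37 + 54.49983/60 = 37.908331
W → negative

-16.11578, -37.90833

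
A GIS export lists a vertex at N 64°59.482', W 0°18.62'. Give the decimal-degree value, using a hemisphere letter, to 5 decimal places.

64.99137° N, 0.31033° W

Latitude: 64 + 59.482/60 = 64.991367
λ: 0 + 18.62/60 = 0.310333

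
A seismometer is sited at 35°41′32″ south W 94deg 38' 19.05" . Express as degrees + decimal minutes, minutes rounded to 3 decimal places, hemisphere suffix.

35° 41.533′ S, 94° 38.318′ W

φ: seconds/60 = 0.53333; minutes = 41 + 0.53333 = 41.53333
Longitude: seconds/60 = 0.31750; minutes = 38 + 0.31750 = 38.31750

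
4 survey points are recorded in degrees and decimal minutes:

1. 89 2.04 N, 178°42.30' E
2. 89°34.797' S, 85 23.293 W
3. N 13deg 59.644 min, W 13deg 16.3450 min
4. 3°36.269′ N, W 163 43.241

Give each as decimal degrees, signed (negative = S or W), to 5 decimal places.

Point 1:
  φ: 2.04′ = 0.034000°; total 89.034000
  N → positive
  λ: 178 + 42.3/60 = 178.705000
  E → positive
Point 2:
  Latitude: 34.797′ = 0.579950°; total 89.579950
  S → negative
  Longitude: 23.293′ = 0.388217°; total 85.388217
  W ⇒ negate
Point 3:
  Lat: 59.644′ = 0.994067°; total 13.994067
  N → positive
  λ: 13 + 16.345/60 = 13.272417
  W ⇒ negate
Point 4:
  Latitude: 3 + 36.269/60 = 3.604483
  N → positive
  Lon: 43.241′ = 0.720683°; total 163.720683
  W → negative

1. 89.03400, 178.70500
2. -89.57995, -85.38822
3. 13.99407, -13.27242
4. 3.60448, -163.72068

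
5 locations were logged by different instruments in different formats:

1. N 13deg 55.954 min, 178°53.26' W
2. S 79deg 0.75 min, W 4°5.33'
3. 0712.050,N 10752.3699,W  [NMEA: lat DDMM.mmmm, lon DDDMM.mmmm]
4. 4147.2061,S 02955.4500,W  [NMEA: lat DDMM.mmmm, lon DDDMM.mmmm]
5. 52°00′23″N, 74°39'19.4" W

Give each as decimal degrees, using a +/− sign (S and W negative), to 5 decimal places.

Point 1:
  Latitude: 55.954′ = 0.932567°; total 13.932567
  N → positive
  Lon: 178 + 53.26/60 = 178.887667
  W ⇒ negate
Point 2:
  Lat: 79 + 0.75/60 = 79.012500
  S → negative
  Lon: 5.33′ = 0.088833°; total 4.088833
  hemisphere W, so the sign is −
Point 3:
  φ: degrees = first 2 digits = 7, minutes = 12.05; 7 + 12.05/60 = 7.200833
  N → positive
  Longitude: split at 3 digits → 107° and 52.3699′; 107 + 52.3699/60 = 107.872832
  W ⇒ negate
Point 4:
  Lat: degrees = first 2 digits = 41, minutes = 47.2061; 41 + 47.2061/60 = 41.786768
  S ⇒ negate
  λ: split at 3 digits → 029° and 55.45′; 29 + 55.45/60 = 29.924167
  W → negative
Point 5:
  Lat: 52° + 0/60 + 23/3600 = 52 + 0.000000 + 0.006389 = 52.006389
  N → positive
  Lon: 74 + 39/60 + 19.4/3600 = 74.655389
  hemisphere W, so the sign is −

1. 13.93257, -178.88767
2. -79.01250, -4.08883
3. 7.20083, -107.87283
4. -41.78677, -29.92417
5. 52.00639, -74.65539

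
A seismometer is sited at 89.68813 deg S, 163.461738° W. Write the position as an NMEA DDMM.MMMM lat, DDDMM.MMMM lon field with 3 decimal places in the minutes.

8941.288,S / 16327.704,W

Lat: fractional part 0.688130 → 41.28780 minutes
λ: 163° + 0.461738 × 60 = 163° 27.70428′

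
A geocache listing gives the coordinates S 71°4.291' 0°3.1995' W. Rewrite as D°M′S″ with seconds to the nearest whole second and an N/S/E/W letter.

Latitude: fractional minutes 0.29100 × 60 = 17.46″
Lon: fractional minutes 0.19950 × 60 = 11.97″

71°04′17″ S, 0°03′12″ W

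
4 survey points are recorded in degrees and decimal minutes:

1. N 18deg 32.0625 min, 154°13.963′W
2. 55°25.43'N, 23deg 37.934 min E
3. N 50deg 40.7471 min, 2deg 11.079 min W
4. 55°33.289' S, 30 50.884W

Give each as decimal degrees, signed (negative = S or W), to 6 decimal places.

Point 1:
  φ: 32.0625′ = 0.534375°; total 18.5343750
  N → positive
  Lon: 13.963′ = 0.232717°; total 154.2327167
  W ⇒ negate
Point 2:
  Lat: 25.43′ = 0.423833°; total 55.4238333
  N → positive
  Lon: 23 + 37.934/60 = 23.6322333
  E → positive
Point 3:
  Latitude: 50 + 40.7471/60 = 50.6791183
  N ⇒ keep positive
  Longitude: 2 + 11.079/60 = 2.1846500
  W → negative
Point 4:
  Latitude: 55 + 33.289/60 = 55.5548167
  hemisphere S, so the sign is −
  λ: 50.884′ = 0.848067°; total 30.8480667
  W → negative

1. 18.534375, -154.232717
2. 55.423833, 23.632233
3. 50.679118, -2.184650
4. -55.554817, -30.848067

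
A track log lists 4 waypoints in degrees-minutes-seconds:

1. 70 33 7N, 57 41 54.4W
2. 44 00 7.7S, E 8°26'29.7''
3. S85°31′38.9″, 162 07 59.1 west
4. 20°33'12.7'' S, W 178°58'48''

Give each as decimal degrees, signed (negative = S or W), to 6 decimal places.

Point 1:
  Latitude: 70° + 33/60 + 7/3600 = 70 + 0.550000 + 0.001944 = 70.5519444
  N ⇒ keep positive
  λ: 57° + 41/60 + 54.4/3600 = 57 + 0.683333 + 0.015111 = 57.6984444
  W → negative
Point 2:
  Lat: 0′ + 7.7″ = 0.12833′; 44 + 0.12833/60 = 44.0021389
  S ⇒ negate
  Lon: 26′ + 29.7″ = 26.49500′; 8 + 26.49500/60 = 8.4415833
  E ⇒ keep positive
Point 3:
  Lat: 31′ + 38.9″ = 31.64833′; 85 + 31.64833/60 = 85.5274722
  S → negative
  Longitude: 7′ + 59.1″ = 7.98500′; 162 + 7.98500/60 = 162.1330833
  W ⇒ negate
Point 4:
  φ: 20 + 33/60 + 12.7/3600 = 20.5535278
  S ⇒ negate
  Longitude: 178° + 58/60 + 48/3600 = 178 + 0.966667 + 0.013333 = 178.9800000
  W ⇒ negate

1. 70.551944, -57.698444
2. -44.002139, 8.441583
3. -85.527472, -162.133083
4. -20.553528, -178.980000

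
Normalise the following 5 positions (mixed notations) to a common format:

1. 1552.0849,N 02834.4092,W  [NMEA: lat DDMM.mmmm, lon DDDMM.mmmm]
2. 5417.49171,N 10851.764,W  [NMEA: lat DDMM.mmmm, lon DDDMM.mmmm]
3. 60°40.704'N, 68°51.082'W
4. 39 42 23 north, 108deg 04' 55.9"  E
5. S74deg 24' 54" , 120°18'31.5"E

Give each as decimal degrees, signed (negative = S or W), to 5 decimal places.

1. 15.86808, -28.57349
2. 54.29153, -108.86273
3. 60.67840, -68.85137
4. 39.70639, 108.08219
5. -74.41500, 120.30875

Point 1:
  Lat: degrees = first 2 digits = 15, minutes = 52.0849; 15 + 52.0849/60 = 15.868082
  N → positive
  Lon: split at 3 digits → 028° and 34.4092′; 28 + 34.4092/60 = 28.573487
  hemisphere W, so the sign is −
Point 2:
  φ: degrees = first 2 digits = 54, minutes = 17.49171; 54 + 17.49171/60 = 54.291529
  N ⇒ keep positive
  Lon: degrees = first 3 digits = 108, minutes = 51.764; 108 + 51.764/60 = 108.862733
  W ⇒ negate
Point 3:
  φ: 40.704′ = 0.678400°; total 60.678400
  N → positive
  λ: 51.082′ = 0.851367°; total 68.851367
  W → negative
Point 4:
  φ: 39 + 42/60 + 23/3600 = 39.706389
  N ⇒ keep positive
  Lon: 4′ + 55.9″ = 4.93167′; 108 + 4.93167/60 = 108.082194
  E ⇒ keep positive
Point 5:
  Latitude: 74° + 24/60 + 54/3600 = 74 + 0.400000 + 0.015000 = 74.415000
  hemisphere S, so the sign is −
  λ: 120 + 18/60 + 31.5/3600 = 120.308750
  E ⇒ keep positive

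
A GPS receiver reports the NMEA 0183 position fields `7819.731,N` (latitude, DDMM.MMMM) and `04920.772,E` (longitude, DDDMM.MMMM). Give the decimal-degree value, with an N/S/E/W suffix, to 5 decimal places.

78.32885° N, 49.34620° E

Lat: degrees = first 2 digits = 78, minutes = 19.731; 78 + 19.731/60 = 78.328850
Lon: split at 3 digits → 049° and 20.772′; 49 + 20.772/60 = 49.346200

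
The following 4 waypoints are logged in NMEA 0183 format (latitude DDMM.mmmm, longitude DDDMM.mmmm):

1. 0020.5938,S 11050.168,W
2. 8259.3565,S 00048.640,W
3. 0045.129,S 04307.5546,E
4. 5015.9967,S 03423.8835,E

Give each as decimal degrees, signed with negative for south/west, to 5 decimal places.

1. -0.34323, -110.83613
2. -82.98928, -0.81067
3. -0.75215, 43.12591
4. -50.26661, 34.39806

Point 1:
  φ: split at 2 digits → 00° and 20.5938′; 0 + 20.5938/60 = 0.343230
  S ⇒ negate
  Longitude: split at 3 digits → 110° and 50.168′; 110 + 50.168/60 = 110.836133
  W → negative
Point 2:
  Latitude: split at 2 digits → 82° and 59.3565′; 82 + 59.3565/60 = 82.989275
  S → negative
  Longitude: degrees = first 3 digits = 0, minutes = 48.64; 0 + 48.64/60 = 0.810667
  W ⇒ negate
Point 3:
  Lat: degrees = first 2 digits = 0, minutes = 45.129; 0 + 45.129/60 = 0.752150
  S ⇒ negate
  Lon: degrees = first 3 digits = 43, minutes = 7.5546; 43 + 7.5546/60 = 43.125910
  E → positive
Point 4:
  Lat: split at 2 digits → 50° and 15.9967′; 50 + 15.9967/60 = 50.266612
  hemisphere S, so the sign is −
  Lon: split at 3 digits → 034° and 23.8835′; 34 + 23.8835/60 = 34.398058
  E → positive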